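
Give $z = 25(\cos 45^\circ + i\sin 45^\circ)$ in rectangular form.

a = r cos θ = 25 * sqrt(2)/2 = 25*sqrt(2)/2
b = r sin θ = 25 * sqrt(2)/2 = 25*sqrt(2)/2
z = 25*sqrt(2)/2 + (25*sqrt(2)/2)i


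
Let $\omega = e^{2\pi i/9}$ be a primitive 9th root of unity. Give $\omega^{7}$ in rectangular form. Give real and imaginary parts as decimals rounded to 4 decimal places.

ω^7 = e^(2πi·7/9) = e^(i·14π/9)
= cos(14π/9) + i sin(14π/9)
= 0.1736 - 0.9848i


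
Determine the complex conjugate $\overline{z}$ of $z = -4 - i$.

If z = a + bi, then conjugate(z) = a - bi
conjugate(-4 - i) = -4 + i


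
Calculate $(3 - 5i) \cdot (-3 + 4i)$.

(a1*a2 - b1*b2) + (a1*b2 + b1*a2)i
= (-9 - (-20)) + (12 + 15)i
= 11 + 27i


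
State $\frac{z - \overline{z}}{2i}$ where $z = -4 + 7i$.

z - conjugate(z) = 2bi
(z - conjugate(z))/(2i) = 2bi/(2i) = b = 7


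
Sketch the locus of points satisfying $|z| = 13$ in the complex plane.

|z| = 13 means sqrt(x^2 + y^2) = 13
This is a circle of radius 13 centered at the origin


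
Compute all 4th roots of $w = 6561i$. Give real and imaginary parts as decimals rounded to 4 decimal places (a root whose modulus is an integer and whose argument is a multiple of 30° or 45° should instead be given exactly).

|w| = 6561, arg(w) = 90°
Root modulus = 6561^(1/4) = 9
Root arguments: θ_k = (90° + 360°k)/4 for k = 0, 1, ..., 3
Compute each root as (root modulus)(cos θ_k + i sin θ_k) using full-precision intermediates, then round to 4 decimal places.
Roots: 8.3149 + 3.4442i, -3.4442 + 8.3149i, -8.3149 - 3.4442i, 3.4442 - 8.3149i


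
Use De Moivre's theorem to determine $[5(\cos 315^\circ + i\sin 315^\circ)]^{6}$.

By De Moivre: z^n = r^n(cos(nθ) + i sin(nθ))
= 5^6(cos(6*315°) + i sin(6*315°))
= 15625(cos 90° + i sin 90°)
= 15625i


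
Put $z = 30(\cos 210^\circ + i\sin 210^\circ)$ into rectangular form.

a = r cos θ = 30 * -sqrt(3)/2 = -15*sqrt(3)
b = r sin θ = 30 * -1/2 = -15
z = -15*sqrt(3) - 15i


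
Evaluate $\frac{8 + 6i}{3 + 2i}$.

Multiply numerator and denominator by conjugate (3 - 2i):
= (8 + 6i)(3 - 2i) / (3^2 + 2^2)
= (36 + 2i) / 13
= 36/13 + (2/13)i


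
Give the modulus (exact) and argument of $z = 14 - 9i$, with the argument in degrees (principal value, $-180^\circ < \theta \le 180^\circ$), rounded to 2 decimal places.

|z| = sqrt(14^2 + (-9)^2) = sqrt(277)
arg(z) = arctan(b/a) = arctan(-9/14) (quadrant-adjusted) = -32.74°


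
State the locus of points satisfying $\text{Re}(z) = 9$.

Re(z) = x where z = x + yi; the equation x = 9 is satisfied by all points with that x-coordinate
Locus: Vertical line x = 9


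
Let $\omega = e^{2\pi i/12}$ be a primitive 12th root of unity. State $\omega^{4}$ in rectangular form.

ω^4 = e^(2πi·4/12) = e^(i·2π/3)
= cos(2π/3) + i sin(2π/3)
= -1/2 + (sqrt(3)/2)i


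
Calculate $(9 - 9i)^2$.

(a + bi)^2 = a^2 - b^2 + 2abi
= 9^2 - (-9)^2 + 2*9*(-9)i
= -162i


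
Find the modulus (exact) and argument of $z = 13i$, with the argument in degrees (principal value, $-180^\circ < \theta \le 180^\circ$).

|z| = sqrt(0^2 + 13^2) = 13
a = 0 and b > 0, so z lies on the positive imaginary axis: arg(z) = 90°


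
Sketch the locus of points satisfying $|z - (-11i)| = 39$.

|z - z0| = r describes a circle centered at z0 with radius r
Here z0 = -11i and r = 39
Locus: Circle centered at (0, -11) with radius 39


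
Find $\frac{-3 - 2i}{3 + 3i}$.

Multiply numerator and denominator by conjugate (3 - 3i):
= (-3 - 2i)(3 - 3i) / (3^2 + 3^2)
= (-15 + 3i) / 18
Divide through by 3: (-5 + i) / 6
= -5/6 + (1/6)i


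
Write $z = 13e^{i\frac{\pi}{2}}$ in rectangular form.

a = r cos θ = 13 * 0 = 0
b = r sin θ = 13 * 1 = 13
z = 13i


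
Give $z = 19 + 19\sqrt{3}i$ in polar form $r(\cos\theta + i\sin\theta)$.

r = |z| = sqrt(a^2 + b^2) = sqrt((19)^2 + (19*sqrt(3))^2) = sqrt(361 + 1083) = sqrt(1444) = 38
θ = arctan(b/a) = arctan(32.909/19) (quadrant-adjusted) = 60°
z = 38(cos 60° + i sin 60°)


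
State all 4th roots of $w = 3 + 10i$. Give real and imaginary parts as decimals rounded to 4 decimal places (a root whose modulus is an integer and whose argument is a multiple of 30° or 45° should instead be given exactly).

|w| = sqrt(109) ≈ 10.440307, arg(w) ≈ 73.300756°
Root modulus = sqrt(109)^(1/4) ≈ 1.797539
Root arguments: θ_k = (arg(w) + 360°k)/4 for k = 0, 1, ..., 3
Compute each root as (root modulus)(cos θ_k + i sin θ_k) using full-precision intermediates, then round to 4 decimal places.
Roots: 1.7064 + 0.5652i, -0.5652 + 1.7064i, -1.7064 - 0.5652i, 0.5652 - 1.7064i


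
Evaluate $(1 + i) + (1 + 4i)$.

(1 + 1) + (1 + 4)i = 2 + 5i


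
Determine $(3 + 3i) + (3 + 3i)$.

(3 + 3) + (3 + 3)i = 6 + 6i


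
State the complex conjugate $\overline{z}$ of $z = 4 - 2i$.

If z = a + bi, then conjugate(z) = a - bi
conjugate(4 - 2i) = 4 + 2i


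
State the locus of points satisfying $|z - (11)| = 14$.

|z - z0| = r describes a circle centered at z0 with radius r
Here z0 = 11 and r = 14
Locus: Circle centered at (11, 0) with radius 14


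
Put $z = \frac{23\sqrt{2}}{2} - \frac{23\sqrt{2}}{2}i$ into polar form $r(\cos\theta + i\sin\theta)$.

r = |z| = sqrt(a^2 + b^2) = sqrt((23*sqrt(2)/2)^2 + (-23*sqrt(2)/2)^2) = sqrt(529/2 + 529/2) = sqrt(529) = 23
θ = arctan(b/a) = arctan(-16.2635/16.2635) (quadrant-adjusted) = 315°
z = 23(cos 315° + i sin 315°)


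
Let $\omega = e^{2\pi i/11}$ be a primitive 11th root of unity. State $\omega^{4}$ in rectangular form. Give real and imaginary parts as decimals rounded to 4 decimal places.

ω^4 = e^(2πi·4/11) = e^(i·8π/11)
= cos(8π/11) + i sin(8π/11)
= -0.6549 + 0.7557i


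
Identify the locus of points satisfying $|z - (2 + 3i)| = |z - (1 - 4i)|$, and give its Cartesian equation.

|z - z1| = |z - z2| means z is equidistant from z1 and z2,
i.e. the perpendicular bisector of the segment from (2, 3) to (1, -4) (midpoint (3/2, -1/2)).
With z = x + yi, square both sides:
(x - 2)^2 + (y - 3)^2 = (x - 1)^2 + (y - (-4))^2
The x^2 and y^2 terms cancel: -2x + (-14)y = 17 - 13 = 4
Simplify: x + 7y = -2
Locus: Perpendicular bisector of the segment from (2, 3) to (1, -4): the line x + 7y = -2


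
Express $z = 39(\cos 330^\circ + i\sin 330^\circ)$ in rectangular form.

a = r cos θ = 39 * sqrt(3)/2 = 39*sqrt(3)/2
b = r sin θ = 39 * -1/2 = -39/2
z = 39*sqrt(3)/2 - (39/2)i


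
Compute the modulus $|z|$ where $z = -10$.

|z| = sqrt(a^2 + b^2) = sqrt((-10)^2 + 0^2) = sqrt(100) = 10


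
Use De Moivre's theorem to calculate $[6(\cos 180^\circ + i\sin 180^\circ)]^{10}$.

By De Moivre: z^n = r^n(cos(nθ) + i sin(nθ))
= 6^10(cos(10*180°) + i sin(10*180°))
= 60466176(cos 0° + i sin 0°)
= 60466176


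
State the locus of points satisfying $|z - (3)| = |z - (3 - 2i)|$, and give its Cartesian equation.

|z - z1| = |z - z2| means z is equidistant from z1 and z2,
i.e. the perpendicular bisector of the segment from (3, 0) to (3, -2) (midpoint (3, -1)).
With z = x + yi, square both sides:
(x - 3)^2 + (y - 0)^2 = (x - 3)^2 + (y - (-2))^2
The x^2 and y^2 terms cancel: 0x + (-4)y = 13 - 9 = 4
Simplify: y = -1
Locus: Perpendicular bisector of the segment from (3, 0) to (3, -2): the line y = -1


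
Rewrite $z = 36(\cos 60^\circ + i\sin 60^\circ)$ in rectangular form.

a = r cos θ = 36 * 1/2 = 18
b = r sin θ = 36 * sqrt(3)/2 = 18*sqrt(3)
z = 18 + 18*sqrt(3)i


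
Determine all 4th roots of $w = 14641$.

|w| = 14641, arg(w) = 0°
Root modulus = 14641^(1/4) = 11
Root arguments: θ_k = (0° + 360°k)/4 for k = 0, 1, ..., 3
Roots: 11, 11i, -11, -11i


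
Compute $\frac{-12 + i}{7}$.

Divisor is real, so divide each part by 7:
= -12/7 + (1/7)i


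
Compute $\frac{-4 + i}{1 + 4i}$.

Multiply numerator and denominator by conjugate (1 - 4i):
= (-4 + i)(1 - 4i) / (1^2 + 4^2)
= (17i) / 17
= i


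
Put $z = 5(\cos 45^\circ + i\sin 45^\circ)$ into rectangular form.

a = r cos θ = 5 * sqrt(2)/2 = 5*sqrt(2)/2
b = r sin θ = 5 * sqrt(2)/2 = 5*sqrt(2)/2
z = 5*sqrt(2)/2 + (5*sqrt(2)/2)i


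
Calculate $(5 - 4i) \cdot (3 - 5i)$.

(a1*a2 - b1*b2) + (a1*b2 + b1*a2)i
= (15 - 20) + (-25 + (-12))i
= -5 - 37i


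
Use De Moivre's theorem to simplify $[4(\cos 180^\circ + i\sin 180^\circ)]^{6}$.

By De Moivre: z^n = r^n(cos(nθ) + i sin(nθ))
= 4^6(cos(6*180°) + i sin(6*180°))
= 4096(cos 0° + i sin 0°)
= 4096


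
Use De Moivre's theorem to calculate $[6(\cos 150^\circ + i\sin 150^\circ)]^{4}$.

By De Moivre: z^n = r^n(cos(nθ) + i sin(nθ))
= 6^4(cos(4*150°) + i sin(4*150°))
= 1296(cos 240° + i sin 240°)
= -648 - 648*sqrt(3)i


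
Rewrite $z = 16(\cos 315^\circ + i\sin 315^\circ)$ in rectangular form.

a = r cos θ = 16 * sqrt(2)/2 = 8*sqrt(2)
b = r sin θ = 16 * -sqrt(2)/2 = -8*sqrt(2)
z = 8*sqrt(2) - 8*sqrt(2)i


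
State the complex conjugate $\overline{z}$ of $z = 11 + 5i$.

If z = a + bi, then conjugate(z) = a - bi
conjugate(11 + 5i) = 11 - 5i


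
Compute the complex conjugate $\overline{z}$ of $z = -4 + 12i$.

If z = a + bi, then conjugate(z) = a - bi
conjugate(-4 + 12i) = -4 - 12i


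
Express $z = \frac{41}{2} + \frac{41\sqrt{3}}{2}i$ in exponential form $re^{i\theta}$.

r = |z| = sqrt((41/2)^2 + (41*sqrt(3)/2)^2) = sqrt(1681/4 + 5043/4) = sqrt(1681) = 41
θ = arctan(b/a) = arctan(35.507/20.5) (quadrant-adjusted) = 60° = π/3
z = 41e^(i*π/3)


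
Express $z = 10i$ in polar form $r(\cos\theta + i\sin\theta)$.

r = |z| = sqrt(a^2 + b^2) = sqrt((0)^2 + (10)^2) = sqrt(0 + 100) = sqrt(100) = 10
a = 0 and b > 0, so z lies on the positive imaginary axis: θ = 90°
z = 10(cos 90° + i sin 90°)


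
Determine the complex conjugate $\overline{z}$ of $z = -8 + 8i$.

If z = a + bi, then conjugate(z) = a - bi
conjugate(-8 + 8i) = -8 - 8i


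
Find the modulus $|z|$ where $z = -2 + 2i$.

|z| = sqrt(a^2 + b^2) = sqrt((-2)^2 + 2^2) = sqrt(8) = sqrt(8)


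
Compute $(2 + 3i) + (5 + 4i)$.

(2 + 5) + (3 + 4)i = 7 + 7i


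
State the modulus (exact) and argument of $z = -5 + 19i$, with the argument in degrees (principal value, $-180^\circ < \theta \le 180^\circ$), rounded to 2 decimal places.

|z| = sqrt((-5)^2 + 19^2) = sqrt(386)
arg(z) = arctan(b/a) = arctan(19/-5) (quadrant-adjusted) = 104.74°


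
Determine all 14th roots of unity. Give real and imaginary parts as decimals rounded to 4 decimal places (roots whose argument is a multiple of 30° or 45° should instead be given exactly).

ω_k = e^(2πik/14) = cos(2πk/14) + i sin(2πk/14) for k = 0, 1, ..., 13
Roots: 1, 0.9010 + 0.4339i, 0.6235 + 0.7818i, 0.2225 + 0.9749i, -0.2225 + 0.9749i, -0.6235 + 0.7818i, -0.9010 + 0.4339i, -1, -0.9010 - 0.4339i, -0.6235 - 0.7818i, -0.2225 - 0.9749i, 0.2225 - 0.9749i, 0.6235 - 0.7818i, 0.9010 - 0.4339i


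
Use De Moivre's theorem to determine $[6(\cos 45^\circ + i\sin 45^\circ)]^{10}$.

By De Moivre: z^n = r^n(cos(nθ) + i sin(nθ))
= 6^10(cos(10*45°) + i sin(10*45°))
= 60466176(cos 90° + i sin 90°)
= 60466176i


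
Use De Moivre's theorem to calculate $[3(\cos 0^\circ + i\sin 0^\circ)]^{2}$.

By De Moivre: z^n = r^n(cos(nθ) + i sin(nθ))
= 3^2(cos(2*0°) + i sin(2*0°))
= 9(cos 0° + i sin 0°)
= 9


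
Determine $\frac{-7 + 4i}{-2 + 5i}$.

Multiply numerator and denominator by conjugate (-2 - 5i):
= (-7 + 4i)(-2 - 5i) / ((-2)^2 + 5^2)
= (34 + 27i) / 29
= 34/29 + (27/29)i


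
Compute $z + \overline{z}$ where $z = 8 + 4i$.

z + conjugate(z) = (a + bi) + (a - bi) = 2a
= 2 * 8 = 16


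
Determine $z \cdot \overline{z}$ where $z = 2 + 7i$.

z * conjugate(z) = |z|^2 = a^2 + b^2
= 2^2 + 7^2 = 53


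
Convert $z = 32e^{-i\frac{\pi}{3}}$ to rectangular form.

a = r cos θ = 32 * 1/2 = 16
b = r sin θ = 32 * -sqrt(3)/2 = -16*sqrt(3)
z = 16 - 16*sqrt(3)i


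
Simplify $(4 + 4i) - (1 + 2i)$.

(4 - 1) + (4 - 2)i = 3 + 2i


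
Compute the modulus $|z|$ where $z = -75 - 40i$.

|z| = sqrt(a^2 + b^2) = sqrt((-75)^2 + (-40)^2) = sqrt(7225) = 85


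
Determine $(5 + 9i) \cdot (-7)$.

(a1*a2 - b1*b2) + (a1*b2 + b1*a2)i
= (-35 - 0) + (0 + (-63))i
= -35 - 63i


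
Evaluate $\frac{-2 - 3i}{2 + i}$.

Multiply numerator and denominator by conjugate (2 - i):
= (-2 - 3i)(2 - i) / (2^2 + 1^2)
= (-7 - 4i) / 5
= -7/5 - (4/5)i


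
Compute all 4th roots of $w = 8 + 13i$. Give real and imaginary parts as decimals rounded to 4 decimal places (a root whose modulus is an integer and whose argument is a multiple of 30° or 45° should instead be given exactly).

|w| = sqrt(233) ≈ 15.264338, arg(w) ≈ 58.392498°
Root modulus = sqrt(233)^(1/4) ≈ 1.976603
Root arguments: θ_k = (arg(w) + 360°k)/4 for k = 0, 1, ..., 3
Compute each root as (root modulus)(cos θ_k + i sin θ_k) using full-precision intermediates, then round to 4 decimal places.
Roots: 1.9128 + 0.4982i, -0.4982 + 1.9128i, -1.9128 - 0.4982i, 0.4982 - 1.9128i


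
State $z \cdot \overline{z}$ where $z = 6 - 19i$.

z * conjugate(z) = |z|^2 = a^2 + b^2
= 6^2 + (-19)^2 = 397


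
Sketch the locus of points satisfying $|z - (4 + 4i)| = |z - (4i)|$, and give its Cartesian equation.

|z - z1| = |z - z2| means z is equidistant from z1 and z2,
i.e. the perpendicular bisector of the segment from (4, 4) to (0, 4) (midpoint (2, 4)).
With z = x + yi, square both sides:
(x - 4)^2 + (y - 4)^2 = (x - 0)^2 + (y - 4)^2
The x^2 and y^2 terms cancel: -8x + 0y = 16 - 32 = -16
Simplify: x = 2
Locus: Perpendicular bisector of the segment from (4, 4) to (0, 4): the line x = 2


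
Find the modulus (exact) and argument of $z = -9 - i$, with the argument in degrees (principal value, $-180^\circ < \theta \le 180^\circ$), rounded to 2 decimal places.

|z| = sqrt((-9)^2 + (-1)^2) = sqrt(82)
arg(z) = arctan(b/a) = arctan(-1/-9) (quadrant-adjusted) = -173.66°


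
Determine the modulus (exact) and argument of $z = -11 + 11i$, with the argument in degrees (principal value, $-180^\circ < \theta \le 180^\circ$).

|z| = sqrt((-11)^2 + 11^2) = sqrt(242)
arg(z) = arctan(b/a) = arctan(11/-11) (quadrant-adjusted) = 135°


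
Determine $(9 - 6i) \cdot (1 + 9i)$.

(a1*a2 - b1*b2) + (a1*b2 + b1*a2)i
= (9 - (-54)) + (81 + (-6))i
= 63 + 75i


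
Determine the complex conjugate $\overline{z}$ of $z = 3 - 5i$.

If z = a + bi, then conjugate(z) = a - bi
conjugate(3 - 5i) = 3 + 5i


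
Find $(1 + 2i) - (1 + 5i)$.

(1 - 1) + (2 - 5)i = -3i


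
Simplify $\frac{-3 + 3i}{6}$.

Divisor is real, so divide each part by 6:
= -1/2 + (1/2)i


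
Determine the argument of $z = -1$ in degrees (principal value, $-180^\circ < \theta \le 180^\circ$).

b = 0 and a < 0, so z lies on the negative real axis: θ = 180°


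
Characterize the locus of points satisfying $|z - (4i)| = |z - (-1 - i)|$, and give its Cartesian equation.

|z - z1| = |z - z2| means z is equidistant from z1 and z2,
i.e. the perpendicular bisector of the segment from (0, 4) to (-1, -1) (midpoint (-1/2, 3/2)).
With z = x + yi, square both sides:
(x - 0)^2 + (y - 4)^2 = (x - (-1))^2 + (y - (-1))^2
The x^2 and y^2 terms cancel: -2x + (-10)y = 2 - 16 = -14
Simplify: x + 5y = 7
Locus: Perpendicular bisector of the segment from (0, 4) to (-1, -1): the line x + 5y = 7


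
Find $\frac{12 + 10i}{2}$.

Divisor is real, so divide each part by 2:
= 6 + 5i


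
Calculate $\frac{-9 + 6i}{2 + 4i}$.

Multiply numerator and denominator by conjugate (2 - 4i):
= (-9 + 6i)(2 - 4i) / (2^2 + 4^2)
= (6 + 48i) / 20
Divide through by 2: (3 + 24i) / 10
= 3/10 + (12/5)i


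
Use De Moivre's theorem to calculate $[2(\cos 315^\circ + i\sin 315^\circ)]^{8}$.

By De Moivre: z^n = r^n(cos(nθ) + i sin(nθ))
= 2^8(cos(8*315°) + i sin(8*315°))
= 256(cos 0° + i sin 0°)
= 256


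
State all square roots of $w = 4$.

|w| = 4, arg(w) = 0°
Root modulus = 4^(1/2) = 2
Root arguments: θ_k = (0° + 360°k)/2 for k = 0, 1, ..., 1
Roots: 2, -2


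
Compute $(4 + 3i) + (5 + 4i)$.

(4 + 5) + (3 + 4)i = 9 + 7i


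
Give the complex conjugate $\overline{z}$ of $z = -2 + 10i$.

If z = a + bi, then conjugate(z) = a - bi
conjugate(-2 + 10i) = -2 - 10i


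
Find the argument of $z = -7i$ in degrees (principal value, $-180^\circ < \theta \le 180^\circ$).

a = 0 and b < 0, so z lies on the negative imaginary axis: θ = -90°


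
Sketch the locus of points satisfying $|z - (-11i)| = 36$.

|z - z0| = r describes a circle centered at z0 with radius r
Here z0 = -11i and r = 36
Locus: Circle centered at (0, -11) with radius 36


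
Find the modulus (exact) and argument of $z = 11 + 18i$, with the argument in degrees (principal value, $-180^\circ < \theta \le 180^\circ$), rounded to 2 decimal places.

|z| = sqrt(11^2 + 18^2) = sqrt(445)
arg(z) = arctan(b/a) = arctan(18/11) (quadrant-adjusted) = 58.57°


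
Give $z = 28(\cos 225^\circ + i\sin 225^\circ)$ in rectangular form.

a = r cos θ = 28 * -sqrt(2)/2 = -14*sqrt(2)
b = r sin θ = 28 * -sqrt(2)/2 = -14*sqrt(2)
z = -14*sqrt(2) - 14*sqrt(2)i


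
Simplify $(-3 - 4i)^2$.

(a + bi)^2 = a^2 - b^2 + 2abi
= (-3)^2 - (-4)^2 + 2*(-3)*(-4)i
= -7 + 24i


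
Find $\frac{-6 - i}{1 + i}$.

Multiply numerator and denominator by conjugate (1 - i):
= (-6 - i)(1 - i) / (1^2 + 1^2)
= (-7 + 5i) / 2
= -7/2 + (5/2)i


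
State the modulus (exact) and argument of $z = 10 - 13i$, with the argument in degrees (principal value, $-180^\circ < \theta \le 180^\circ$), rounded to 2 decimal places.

|z| = sqrt(10^2 + (-13)^2) = sqrt(269)
arg(z) = arctan(b/a) = arctan(-13/10) (quadrant-adjusted) = -52.43°


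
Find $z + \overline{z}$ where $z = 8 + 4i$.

z + conjugate(z) = (a + bi) + (a - bi) = 2a
= 2 * 8 = 16


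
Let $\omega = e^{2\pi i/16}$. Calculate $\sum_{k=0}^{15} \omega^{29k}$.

Let ζ = ω^29 = e^(2πi·29/16). Since 16 ∤ 29, ζ ≠ 1.
Sum = Σ_{k=0}^{15} ζ^k = (ζ^16 - 1)/(ζ - 1) = (ω^{29·16} - 1)/(ζ - 1) = (1 - 1)/(ζ - 1) = 0


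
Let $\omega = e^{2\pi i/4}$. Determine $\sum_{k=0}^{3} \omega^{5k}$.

Let ζ = ω^5 = e^(2πi·5/4). Since 4 ∤ 5, ζ ≠ 1.
Sum = Σ_{k=0}^{3} ζ^k = (ζ^4 - 1)/(ζ - 1) = (ω^{5·4} - 1)/(ζ - 1) = (1 - 1)/(ζ - 1) = 0


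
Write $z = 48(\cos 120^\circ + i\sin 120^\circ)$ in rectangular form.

a = r cos θ = 48 * -1/2 = -24
b = r sin θ = 48 * sqrt(3)/2 = 24*sqrt(3)
z = -24 + 24*sqrt(3)i


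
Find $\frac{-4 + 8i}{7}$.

Divisor is real, so divide each part by 7:
= -4/7 + (8/7)i


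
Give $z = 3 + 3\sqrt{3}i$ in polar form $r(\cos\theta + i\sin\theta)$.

r = |z| = sqrt(a^2 + b^2) = sqrt((3)^2 + (3*sqrt(3))^2) = sqrt(9 + 27) = sqrt(36) = 6
θ = arctan(b/a) = arctan(5.1962/3) (quadrant-adjusted) = 60°
z = 6(cos 60° + i sin 60°)


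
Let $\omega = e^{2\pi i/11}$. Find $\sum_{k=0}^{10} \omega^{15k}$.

Let ζ = ω^15 = e^(2πi·15/11). Since 11 ∤ 15, ζ ≠ 1.
Sum = Σ_{k=0}^{10} ζ^k = (ζ^11 - 1)/(ζ - 1) = (ω^{15·11} - 1)/(ζ - 1) = (1 - 1)/(ζ - 1) = 0


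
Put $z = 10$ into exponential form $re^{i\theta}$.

r = |z| = sqrt((10)^2 + (0)^2) = sqrt(100 + 0) = sqrt(100) = 10
b = 0 and a > 0, so z lies on the positive real axis: θ = 0
z = 10e^(i*0) = 10


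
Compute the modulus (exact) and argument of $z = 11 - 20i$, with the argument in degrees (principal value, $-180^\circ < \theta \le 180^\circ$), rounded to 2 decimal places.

|z| = sqrt(11^2 + (-20)^2) = sqrt(521)
arg(z) = arctan(b/a) = arctan(-20/11) (quadrant-adjusted) = -61.19°


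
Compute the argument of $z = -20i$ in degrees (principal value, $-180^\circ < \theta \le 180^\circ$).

a = 0 and b < 0, so z lies on the negative imaginary axis: θ = -90°


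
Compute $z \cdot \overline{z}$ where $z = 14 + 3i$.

z * conjugate(z) = |z|^2 = a^2 + b^2
= 14^2 + 3^2 = 205


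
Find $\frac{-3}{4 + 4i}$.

Multiply numerator and denominator by conjugate (4 - 4i):
= (-3)(4 - 4i) / (4^2 + 4^2)
= (-12 + 12i) / 32
Divide through by 4: (-3 + 3i) / 8
= -3/8 + (3/8)i


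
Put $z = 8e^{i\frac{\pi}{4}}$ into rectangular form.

a = r cos θ = 8 * sqrt(2)/2 = 4*sqrt(2)
b = r sin θ = 8 * sqrt(2)/2 = 4*sqrt(2)
z = 4*sqrt(2) + 4*sqrt(2)i


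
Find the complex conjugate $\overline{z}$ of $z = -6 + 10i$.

If z = a + bi, then conjugate(z) = a - bi
conjugate(-6 + 10i) = -6 - 10i


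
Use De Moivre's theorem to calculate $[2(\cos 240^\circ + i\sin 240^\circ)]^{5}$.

By De Moivre: z^n = r^n(cos(nθ) + i sin(nθ))
= 2^5(cos(5*240°) + i sin(5*240°))
= 32(cos 120° + i sin 120°)
= -16 + 16*sqrt(3)i


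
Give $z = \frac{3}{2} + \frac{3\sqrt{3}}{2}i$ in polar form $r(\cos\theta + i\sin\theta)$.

r = |z| = sqrt(a^2 + b^2) = sqrt((3/2)^2 + (3*sqrt(3)/2)^2) = sqrt(9/4 + 27/4) = sqrt(9) = 3
θ = arctan(b/a) = arctan(2.5981/1.5) (quadrant-adjusted) = 60°
z = 3(cos 60° + i sin 60°)


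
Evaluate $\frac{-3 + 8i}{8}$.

Divisor is real, so divide each part by 8:
= -3/8 + i


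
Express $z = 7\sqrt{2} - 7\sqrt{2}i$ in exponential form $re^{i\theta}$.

r = |z| = sqrt((7*sqrt(2))^2 + (-7*sqrt(2))^2) = sqrt(98 + 98) = sqrt(196) = 14
θ = arctan(b/a) = arctan(-9.8995/9.8995) (quadrant-adjusted) = -45° = -π/4
z = 14e^(-i*π/4)


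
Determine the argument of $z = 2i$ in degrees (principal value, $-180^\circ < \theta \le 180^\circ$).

a = 0 and b > 0, so z lies on the positive imaginary axis: θ = 90°


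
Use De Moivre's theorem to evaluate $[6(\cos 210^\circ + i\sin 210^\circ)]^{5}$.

By De Moivre: z^n = r^n(cos(nθ) + i sin(nθ))
= 6^5(cos(5*210°) + i sin(5*210°))
= 7776(cos 330° + i sin 330°)
= 3888*sqrt(3) - 3888i


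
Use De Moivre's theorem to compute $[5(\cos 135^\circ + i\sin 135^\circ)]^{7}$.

By De Moivre: z^n = r^n(cos(nθ) + i sin(nθ))
= 5^7(cos(7*135°) + i sin(7*135°))
= 78125(cos 225° + i sin 225°)
= -78125*sqrt(2)/2 - (78125*sqrt(2)/2)i


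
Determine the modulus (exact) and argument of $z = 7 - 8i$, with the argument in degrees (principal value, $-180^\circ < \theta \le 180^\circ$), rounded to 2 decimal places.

|z| = sqrt(7^2 + (-8)^2) = sqrt(113)
arg(z) = arctan(b/a) = arctan(-8/7) (quadrant-adjusted) = -48.81°


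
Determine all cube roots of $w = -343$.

|w| = 343, arg(w) = 180°
Root modulus = 343^(1/3) = 7
Root arguments: θ_k = (180° + 360°k)/3 for k = 0, 1, ..., 2
Roots: 7/2 + (7*sqrt(3)/2)i, -7, 7/2 - (7*sqrt(3)/2)i


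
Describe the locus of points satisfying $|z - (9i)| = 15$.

|z - z0| = r describes a circle centered at z0 with radius r
Here z0 = 9i and r = 15
Locus: Circle centered at (0, 9) with radius 15


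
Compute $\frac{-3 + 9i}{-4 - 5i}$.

Multiply numerator and denominator by conjugate (-4 + 5i):
= (-3 + 9i)(-4 + 5i) / ((-4)^2 + (-5)^2)
= (-33 - 51i) / 41
= -33/41 - (51/41)i


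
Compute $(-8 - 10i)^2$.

(a + bi)^2 = a^2 - b^2 + 2abi
= (-8)^2 - (-10)^2 + 2*(-8)*(-10)i
= -36 + 160i


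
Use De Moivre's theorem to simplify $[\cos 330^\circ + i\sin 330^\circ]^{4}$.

By De Moivre: z^n = r^n(cos(nθ) + i sin(nθ))
= 1^4(cos(4*330°) + i sin(4*330°))
= 1(cos 240° + i sin 240°)
= -1/2 - (sqrt(3)/2)i


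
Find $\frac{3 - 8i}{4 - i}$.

Multiply numerator and denominator by conjugate (4 + i):
= (3 - 8i)(4 + i) / (4^2 + (-1)^2)
= (20 - 29i) / 17
= 20/17 - (29/17)i


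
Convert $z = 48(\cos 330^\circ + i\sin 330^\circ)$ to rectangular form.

a = r cos θ = 48 * sqrt(3)/2 = 24*sqrt(3)
b = r sin θ = 48 * -1/2 = -24
z = 24*sqrt(3) - 24i


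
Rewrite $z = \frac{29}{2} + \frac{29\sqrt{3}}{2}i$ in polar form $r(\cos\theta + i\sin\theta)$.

r = |z| = sqrt(a^2 + b^2) = sqrt((29/2)^2 + (29*sqrt(3)/2)^2) = sqrt(841/4 + 2523/4) = sqrt(841) = 29
θ = arctan(b/a) = arctan(25.1147/14.5) (quadrant-adjusted) = 60°
z = 29(cos 60° + i sin 60°)


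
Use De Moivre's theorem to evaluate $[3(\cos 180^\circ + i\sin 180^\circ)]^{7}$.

By De Moivre: z^n = r^n(cos(nθ) + i sin(nθ))
= 3^7(cos(7*180°) + i sin(7*180°))
= 2187(cos 180° + i sin 180°)
= -2187


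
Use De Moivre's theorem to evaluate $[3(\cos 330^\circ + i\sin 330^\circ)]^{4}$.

By De Moivre: z^n = r^n(cos(nθ) + i sin(nθ))
= 3^4(cos(4*330°) + i sin(4*330°))
= 81(cos 240° + i sin 240°)
= -81/2 - (81*sqrt(3)/2)i


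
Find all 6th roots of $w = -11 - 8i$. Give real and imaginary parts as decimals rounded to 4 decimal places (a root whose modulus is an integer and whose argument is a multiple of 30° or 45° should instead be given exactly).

|w| = sqrt(185) ≈ 13.601471, arg(w) ≈ 216.027373°
Root modulus = sqrt(185)^(1/6) ≈ 1.545009
Root arguments: θ_k = (arg(w) + 360°k)/6 for k = 0, 1, ..., 5
Compute each root as (root modulus)(cos θ_k + i sin θ_k) using full-precision intermediates, then round to 4 decimal places.
Roots: 1.2499 + 0.9082i, -0.1616 + 1.5365i, -1.4115 + 0.6283i, -1.2499 - 0.9082i, 0.1616 - 1.5365i, 1.4115 - 0.6283i


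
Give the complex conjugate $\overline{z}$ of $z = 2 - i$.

If z = a + bi, then conjugate(z) = a - bi
conjugate(2 - i) = 2 + i


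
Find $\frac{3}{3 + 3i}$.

Multiply numerator and denominator by conjugate (3 - 3i):
= (3)(3 - 3i) / (3^2 + 3^2)
= (9 - 9i) / 18
Divide through by 9: (1 - i) / 2
= 1/2 - (1/2)i


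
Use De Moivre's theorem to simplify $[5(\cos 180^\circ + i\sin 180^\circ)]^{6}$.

By De Moivre: z^n = r^n(cos(nθ) + i sin(nθ))
= 5^6(cos(6*180°) + i sin(6*180°))
= 15625(cos 0° + i sin 0°)
= 15625


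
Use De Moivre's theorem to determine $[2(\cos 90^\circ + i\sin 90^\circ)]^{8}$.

By De Moivre: z^n = r^n(cos(nθ) + i sin(nθ))
= 2^8(cos(8*90°) + i sin(8*90°))
= 256(cos 0° + i sin 0°)
= 256


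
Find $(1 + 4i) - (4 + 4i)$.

(1 - 4) + (4 - 4)i = -3


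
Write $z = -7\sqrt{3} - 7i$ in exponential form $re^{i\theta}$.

r = |z| = sqrt((-7*sqrt(3))^2 + (-7)^2) = sqrt(147 + 49) = sqrt(196) = 14
θ = arctan(b/a) = arctan(-7/-12.1244) (quadrant-adjusted) = -150° = -5π/6
z = 14e^(-i*5π/6)


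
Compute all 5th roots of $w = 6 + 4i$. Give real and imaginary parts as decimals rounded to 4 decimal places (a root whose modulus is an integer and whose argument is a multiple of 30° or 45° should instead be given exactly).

|w| = sqrt(52) ≈ 7.211103, arg(w) ≈ 33.690068°
Root modulus = sqrt(52)^(1/5) ≈ 1.484569
Root arguments: θ_k = (arg(w) + 360°k)/5 for k = 0, 1, ..., 4
Compute each root as (root modulus)(cos θ_k + i sin θ_k) using full-precision intermediates, then round to 4 decimal places.
Roots: 1.4743 + 0.1742i, 0.2899 + 1.4560i, -1.2951 + 0.7257i, -1.0904 - 1.0075i, 0.6212 - 1.3483i


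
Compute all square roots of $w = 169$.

|w| = 169, arg(w) = 0°
Root modulus = 169^(1/2) = 13
Root arguments: θ_k = (0° + 360°k)/2 for k = 0, 1, ..., 1
Roots: 13, -13


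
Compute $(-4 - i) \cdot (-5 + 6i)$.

(a1*a2 - b1*b2) + (a1*b2 + b1*a2)i
= (20 - (-6)) + (-24 + 5)i
= 26 - 19i


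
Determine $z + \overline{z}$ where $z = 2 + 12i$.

z + conjugate(z) = (a + bi) + (a - bi) = 2a
= 2 * 2 = 4


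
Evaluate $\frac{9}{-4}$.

Divisor is real, so divide each part by -4:
= -9/4


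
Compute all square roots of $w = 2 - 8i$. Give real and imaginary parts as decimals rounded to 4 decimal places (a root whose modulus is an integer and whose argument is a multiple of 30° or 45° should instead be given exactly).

|w| = sqrt(68) ≈ 8.246211, arg(w) ≈ 284.036243°
Root modulus = sqrt(68)^(1/2) ≈ 2.871622
Root arguments: θ_k = (arg(w) + 360°k)/2 for k = 0, 1, ..., 1
Compute each root as (root modulus)(cos θ_k + i sin θ_k) using full-precision intermediates, then round to 4 decimal places.
Roots: -2.2634 + 1.7672i, 2.2634 - 1.7672i


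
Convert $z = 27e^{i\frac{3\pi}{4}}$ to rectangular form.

a = r cos θ = 27 * -sqrt(2)/2 = -27*sqrt(2)/2
b = r sin θ = 27 * sqrt(2)/2 = 27*sqrt(2)/2
z = -27*sqrt(2)/2 + (27*sqrt(2)/2)i


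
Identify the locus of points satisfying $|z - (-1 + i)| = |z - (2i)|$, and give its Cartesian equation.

|z - z1| = |z - z2| means z is equidistant from z1 and z2,
i.e. the perpendicular bisector of the segment from (-1, 1) to (0, 2) (midpoint (-1/2, 3/2)).
With z = x + yi, square both sides:
(x - (-1))^2 + (y - 1)^2 = (x - 0)^2 + (y - 2)^2
The x^2 and y^2 terms cancel: 2x + 2y = 4 - 2 = 2
Simplify: x + y = 1
Locus: Perpendicular bisector of the segment from (-1, 1) to (0, 2): the line x + y = 1


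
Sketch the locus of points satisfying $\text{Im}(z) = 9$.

Im(z) = y where z = x + yi; the equation y = 9 is satisfied by all points with that y-coordinate
Locus: Horizontal line y = 9


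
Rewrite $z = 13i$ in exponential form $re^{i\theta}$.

r = |z| = sqrt((0)^2 + (13)^2) = sqrt(0 + 169) = sqrt(169) = 13
a = 0 and b > 0, so z lies on the positive imaginary axis: θ = 90° = π/2
z = 13e^(i*π/2)


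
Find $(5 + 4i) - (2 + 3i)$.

(5 - 2) + (4 - 3)i = 3 + i


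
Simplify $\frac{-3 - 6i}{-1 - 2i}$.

Multiply numerator and denominator by conjugate (-1 + 2i):
= (-3 - 6i)(-1 + 2i) / ((-1)^2 + (-2)^2)
= (15) / 5
= 3


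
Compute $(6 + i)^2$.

(a + bi)^2 = a^2 - b^2 + 2abi
= 6^2 - 1^2 + 2*6*1i
= 35 + 12i


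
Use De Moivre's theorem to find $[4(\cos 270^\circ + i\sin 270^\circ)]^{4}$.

By De Moivre: z^n = r^n(cos(nθ) + i sin(nθ))
= 4^4(cos(4*270°) + i sin(4*270°))
= 256(cos 0° + i sin 0°)
= 256


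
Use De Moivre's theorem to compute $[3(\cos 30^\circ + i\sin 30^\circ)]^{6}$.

By De Moivre: z^n = r^n(cos(nθ) + i sin(nθ))
= 3^6(cos(6*30°) + i sin(6*30°))
= 729(cos 180° + i sin 180°)
= -729


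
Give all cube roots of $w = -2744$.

|w| = 2744, arg(w) = 180°
Root modulus = 2744^(1/3) = 14
Root arguments: θ_k = (180° + 360°k)/3 for k = 0, 1, ..., 2
Roots: 7 + 7*sqrt(3)i, -14, 7 - 7*sqrt(3)i


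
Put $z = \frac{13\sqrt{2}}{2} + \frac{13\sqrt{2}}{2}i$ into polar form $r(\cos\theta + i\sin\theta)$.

r = |z| = sqrt(a^2 + b^2) = sqrt((13*sqrt(2)/2)^2 + (13*sqrt(2)/2)^2) = sqrt(169/2 + 169/2) = sqrt(169) = 13
θ = arctan(b/a) = arctan(9.1924/9.1924) (quadrant-adjusted) = 45°
z = 13(cos 45° + i sin 45°)


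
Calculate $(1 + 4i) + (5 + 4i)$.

(1 + 5) + (4 + 4)i = 6 + 8i


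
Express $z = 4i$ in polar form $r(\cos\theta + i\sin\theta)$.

r = |z| = sqrt(a^2 + b^2) = sqrt((0)^2 + (4)^2) = sqrt(0 + 16) = sqrt(16) = 4
a = 0 and b > 0, so z lies on the positive imaginary axis: θ = 90°
z = 4(cos 90° + i sin 90°)


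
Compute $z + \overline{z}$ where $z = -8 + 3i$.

z + conjugate(z) = (a + bi) + (a - bi) = 2a
= 2 * (-8) = -16


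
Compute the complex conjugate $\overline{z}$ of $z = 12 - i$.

If z = a + bi, then conjugate(z) = a - bi
conjugate(12 - i) = 12 + i


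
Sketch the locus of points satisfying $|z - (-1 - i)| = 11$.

|z - z0| = r describes a circle centered at z0 with radius r
Here z0 = -1 - i and r = 11
Locus: Circle centered at (-1, -1) with radius 11


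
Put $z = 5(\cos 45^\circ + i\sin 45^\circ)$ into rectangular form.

a = r cos θ = 5 * sqrt(2)/2 = 5*sqrt(2)/2
b = r sin θ = 5 * sqrt(2)/2 = 5*sqrt(2)/2
z = 5*sqrt(2)/2 + (5*sqrt(2)/2)i


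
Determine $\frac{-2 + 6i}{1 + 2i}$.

Multiply numerator and denominator by conjugate (1 - 2i):
= (-2 + 6i)(1 - 2i) / (1^2 + 2^2)
= (10 + 10i) / 5
= 2 + 2i


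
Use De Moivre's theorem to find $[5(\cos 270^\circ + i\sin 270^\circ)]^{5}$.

By De Moivre: z^n = r^n(cos(nθ) + i sin(nθ))
= 5^5(cos(5*270°) + i sin(5*270°))
= 3125(cos 270° + i sin 270°)
= -3125i


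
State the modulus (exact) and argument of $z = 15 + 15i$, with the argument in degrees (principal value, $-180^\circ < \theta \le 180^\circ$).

|z| = sqrt(15^2 + 15^2) = sqrt(450)
arg(z) = arctan(b/a) = arctan(15/15) (quadrant-adjusted) = 45°


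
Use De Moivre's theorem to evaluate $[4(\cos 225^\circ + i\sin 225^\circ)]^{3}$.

By De Moivre: z^n = r^n(cos(nθ) + i sin(nθ))
= 4^3(cos(3*225°) + i sin(3*225°))
= 64(cos 315° + i sin 315°)
= 32*sqrt(2) - 32*sqrt(2)i


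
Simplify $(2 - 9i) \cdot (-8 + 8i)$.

(a1*a2 - b1*b2) + (a1*b2 + b1*a2)i
= (-16 - (-72)) + (16 + 72)i
= 56 + 88i


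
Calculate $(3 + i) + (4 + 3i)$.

(3 + 4) + (1 + 3)i = 7 + 4i


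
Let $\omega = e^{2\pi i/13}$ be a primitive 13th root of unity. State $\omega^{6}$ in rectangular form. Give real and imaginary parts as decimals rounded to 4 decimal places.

ω^6 = e^(2πi·6/13) = e^(i·12π/13)
= cos(12π/13) + i sin(12π/13)
= -0.9709 + 0.2393i


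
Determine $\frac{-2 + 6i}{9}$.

Divisor is real, so divide each part by 9:
= -2/9 + (2/3)i


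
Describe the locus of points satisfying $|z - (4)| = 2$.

|z - z0| = r describes a circle centered at z0 with radius r
Here z0 = 4 and r = 2
Locus: Circle centered at (4, 0) with radius 2


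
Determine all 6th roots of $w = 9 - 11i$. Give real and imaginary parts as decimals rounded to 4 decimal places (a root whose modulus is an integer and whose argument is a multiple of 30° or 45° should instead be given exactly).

|w| = sqrt(202) ≈ 14.212670, arg(w) ≈ 309.289407°
Root modulus = sqrt(202)^(1/6) ≈ 1.556369
Root arguments: θ_k = (arg(w) + 360°k)/6 for k = 0, 1, ..., 5
Compute each root as (root modulus)(cos θ_k + i sin θ_k) using full-precision intermediates, then round to 4 decimal places.
Roots: 0.9678 + 1.2188i, -0.5716 + 1.4476i, -1.5395 + 0.2288i, -0.9678 - 1.2188i, 0.5716 - 1.4476i, 1.5395 - 0.2288i


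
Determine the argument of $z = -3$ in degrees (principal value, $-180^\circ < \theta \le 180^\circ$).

b = 0 and a < 0, so z lies on the negative real axis: θ = 180°


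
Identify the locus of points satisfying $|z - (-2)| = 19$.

|z - z0| = r describes a circle centered at z0 with radius r
Here z0 = -2 and r = 19
Locus: Circle centered at (-2, 0) with radius 19


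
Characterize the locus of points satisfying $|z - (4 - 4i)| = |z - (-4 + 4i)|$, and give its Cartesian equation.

|z - z1| = |z - z2| means z is equidistant from z1 and z2,
i.e. the perpendicular bisector of the segment from (4, -4) to (-4, 4) (midpoint (0, 0)).
With z = x + yi, square both sides:
(x - 4)^2 + (y - (-4))^2 = (x - (-4))^2 + (y - 4)^2
The x^2 and y^2 terms cancel: -16x + 16y = 32 - 32 = 0
Simplify: x - y = 0
Locus: Perpendicular bisector of the segment from (4, -4) to (-4, 4): the line x - y = 0


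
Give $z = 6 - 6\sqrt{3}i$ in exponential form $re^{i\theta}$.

r = |z| = sqrt((6)^2 + (-6*sqrt(3))^2) = sqrt(36 + 108) = sqrt(144) = 12
θ = arctan(b/a) = arctan(-10.3923/6) (quadrant-adjusted) = -60° = -π/3
z = 12e^(-i*π/3)


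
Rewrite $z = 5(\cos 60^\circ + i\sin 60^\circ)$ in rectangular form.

a = r cos θ = 5 * 1/2 = 5/2
b = r sin θ = 5 * sqrt(3)/2 = 5*sqrt(3)/2
z = 5/2 + (5*sqrt(3)/2)i


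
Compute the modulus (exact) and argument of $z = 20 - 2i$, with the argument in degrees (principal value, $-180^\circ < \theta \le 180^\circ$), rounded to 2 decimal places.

|z| = sqrt(20^2 + (-2)^2) = sqrt(404)
arg(z) = arctan(b/a) = arctan(-2/20) (quadrant-adjusted) = -5.71°


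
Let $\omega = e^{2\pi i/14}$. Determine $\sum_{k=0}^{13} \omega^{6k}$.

Let ζ = ω^6 = e^(2πi·6/14). Since 14 ∤ 6, ζ ≠ 1.
Sum = Σ_{k=0}^{13} ζ^k = (ζ^14 - 1)/(ζ - 1) = (ω^{6·14} - 1)/(ζ - 1) = (1 - 1)/(ζ - 1) = 0


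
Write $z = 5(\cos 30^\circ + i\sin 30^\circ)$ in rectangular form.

a = r cos θ = 5 * sqrt(3)/2 = 5*sqrt(3)/2
b = r sin θ = 5 * 1/2 = 5/2
z = 5*sqrt(3)/2 + (5/2)i


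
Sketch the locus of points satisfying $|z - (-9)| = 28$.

|z - z0| = r describes a circle centered at z0 with radius r
Here z0 = -9 and r = 28
Locus: Circle centered at (-9, 0) with radius 28


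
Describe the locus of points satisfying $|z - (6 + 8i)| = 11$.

|z - z0| = r describes a circle centered at z0 with radius r
Here z0 = 6 + 8i and r = 11
Locus: Circle centered at (6, 8) with radius 11


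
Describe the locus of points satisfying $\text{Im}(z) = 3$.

Im(z) = y where z = x + yi; the equation y = 3 is satisfied by all points with that y-coordinate
Locus: Horizontal line y = 3


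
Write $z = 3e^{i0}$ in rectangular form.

a = r cos θ = 3 * 1 = 3
b = r sin θ = 3 * 0 = 0
z = 3


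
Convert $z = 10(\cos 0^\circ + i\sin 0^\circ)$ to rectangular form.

a = r cos θ = 10 * 1 = 10
b = r sin θ = 10 * 0 = 0
z = 10


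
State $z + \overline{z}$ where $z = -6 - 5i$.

z + conjugate(z) = (a + bi) + (a - bi) = 2a
= 2 * (-6) = -12


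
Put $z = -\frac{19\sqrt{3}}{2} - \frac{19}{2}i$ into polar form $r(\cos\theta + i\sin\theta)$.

r = |z| = sqrt(a^2 + b^2) = sqrt((-19*sqrt(3)/2)^2 + (-19/2)^2) = sqrt(1083/4 + 361/4) = sqrt(361) = 19
θ = arctan(b/a) = arctan(-9.5/-16.4545) (quadrant-adjusted) = 210°
z = 19(cos 210° + i sin 210°)


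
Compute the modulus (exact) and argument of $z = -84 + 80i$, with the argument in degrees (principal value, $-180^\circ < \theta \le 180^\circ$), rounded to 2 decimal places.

|z| = sqrt((-84)^2 + 80^2) = 116
arg(z) = arctan(b/a) = arctan(80/-84) (quadrant-adjusted) = 136.40°


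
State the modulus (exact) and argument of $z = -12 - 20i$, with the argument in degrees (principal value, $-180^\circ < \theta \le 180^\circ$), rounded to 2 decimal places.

|z| = sqrt((-12)^2 + (-20)^2) = sqrt(544)
arg(z) = arctan(b/a) = arctan(-20/-12) (quadrant-adjusted) = -120.96°


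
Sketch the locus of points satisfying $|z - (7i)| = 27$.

|z - z0| = r describes a circle centered at z0 with radius r
Here z0 = 7i and r = 27
Locus: Circle centered at (0, 7) with radius 27


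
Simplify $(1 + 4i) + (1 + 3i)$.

(1 + 1) + (4 + 3)i = 2 + 7i


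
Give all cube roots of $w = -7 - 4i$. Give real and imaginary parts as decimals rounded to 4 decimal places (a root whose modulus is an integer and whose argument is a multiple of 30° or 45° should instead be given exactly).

|w| = sqrt(65) ≈ 8.062258, arg(w) ≈ 209.744881°
Root modulus = sqrt(65)^(1/3) ≈ 2.005175
Root arguments: θ_k = (arg(w) + 360°k)/3 for k = 0, 1, ..., 2
Compute each root as (root modulus)(cos θ_k + i sin θ_k) using full-precision intermediates, then round to 4 decimal places.
Roots: 0.6886 + 1.8832i, -1.9752 - 0.3453i, 1.2866 - 1.5380i


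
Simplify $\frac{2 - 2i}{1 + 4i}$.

Multiply numerator and denominator by conjugate (1 - 4i):
= (2 - 2i)(1 - 4i) / (1^2 + 4^2)
= (-6 - 10i) / 17
= -6/17 - (10/17)i


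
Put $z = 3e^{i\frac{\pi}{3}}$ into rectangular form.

a = r cos θ = 3 * 1/2 = 3/2
b = r sin θ = 3 * sqrt(3)/2 = 3*sqrt(3)/2
z = 3/2 + (3*sqrt(3)/2)i


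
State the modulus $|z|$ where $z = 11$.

|z| = sqrt(a^2 + b^2) = sqrt(11^2 + 0^2) = sqrt(121) = 11


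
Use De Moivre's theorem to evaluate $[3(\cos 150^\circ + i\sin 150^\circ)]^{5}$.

By De Moivre: z^n = r^n(cos(nθ) + i sin(nθ))
= 3^5(cos(5*150°) + i sin(5*150°))
= 243(cos 30° + i sin 30°)
= 243*sqrt(3)/2 + (243/2)i


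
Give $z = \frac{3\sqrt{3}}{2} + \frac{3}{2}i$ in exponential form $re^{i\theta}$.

r = |z| = sqrt((3*sqrt(3)/2)^2 + (3/2)^2) = sqrt(27/4 + 9/4) = sqrt(9) = 3
θ = arctan(b/a) = arctan(1.5/2.5981) (quadrant-adjusted) = 30° = π/6
z = 3e^(i*π/6)


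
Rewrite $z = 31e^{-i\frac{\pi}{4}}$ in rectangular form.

a = r cos θ = 31 * sqrt(2)/2 = 31*sqrt(2)/2
b = r sin θ = 31 * -sqrt(2)/2 = -31*sqrt(2)/2
z = 31*sqrt(2)/2 - (31*sqrt(2)/2)i


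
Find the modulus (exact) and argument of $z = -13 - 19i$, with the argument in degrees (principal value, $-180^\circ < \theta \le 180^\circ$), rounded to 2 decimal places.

|z| = sqrt((-13)^2 + (-19)^2) = sqrt(530)
arg(z) = arctan(b/a) = arctan(-19/-13) (quadrant-adjusted) = -124.38°


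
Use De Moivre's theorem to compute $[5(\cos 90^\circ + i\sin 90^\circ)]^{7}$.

By De Moivre: z^n = r^n(cos(nθ) + i sin(nθ))
= 5^7(cos(7*90°) + i sin(7*90°))
= 78125(cos 270° + i sin 270°)
= -78125i
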